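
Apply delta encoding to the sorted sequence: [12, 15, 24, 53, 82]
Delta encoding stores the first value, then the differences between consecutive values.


First value: 12
Deltas:
  15 - 12 = 3
  24 - 15 = 9
  53 - 24 = 29
  82 - 53 = 29


Delta encoded: [12, 3, 9, 29, 29]


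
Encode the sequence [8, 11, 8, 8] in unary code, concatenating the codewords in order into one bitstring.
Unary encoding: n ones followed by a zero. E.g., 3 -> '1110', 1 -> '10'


Encode each number as n ones followed by a terminating 0:
  8 -> 111111110 (9 bits)
  11 -> 111111111110 (12 bits)
  8 -> 111111110 (9 bits)
  8 -> 111111110 (9 bits)
Total length = 9 + 12 + 9 + 9 = 39 bits.

Unary([8, 11, 8, 8]) = 111111110111111111110111111110111111110 (39 bits)


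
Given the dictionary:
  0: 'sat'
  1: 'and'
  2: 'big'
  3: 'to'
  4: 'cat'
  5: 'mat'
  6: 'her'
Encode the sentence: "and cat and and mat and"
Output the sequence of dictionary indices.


Look up each word in the dictionary:
  'and' -> 1
  'cat' -> 4
  'and' -> 1
  'and' -> 1
  'mat' -> 5
  'and' -> 1

Encoded: [1, 4, 1, 1, 5, 1]


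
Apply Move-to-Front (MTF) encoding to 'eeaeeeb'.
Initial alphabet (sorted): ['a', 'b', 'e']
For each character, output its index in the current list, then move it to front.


MTF encoding:
'e': index 2 in ['a', 'b', 'e'] -> ['e', 'a', 'b']
'e': index 0 in ['e', 'a', 'b'] -> ['e', 'a', 'b']
'a': index 1 in ['e', 'a', 'b'] -> ['a', 'e', 'b']
'e': index 1 in ['a', 'e', 'b'] -> ['e', 'a', 'b']
'e': index 0 in ['e', 'a', 'b'] -> ['e', 'a', 'b']
'e': index 0 in ['e', 'a', 'b'] -> ['e', 'a', 'b']
'b': index 2 in ['e', 'a', 'b'] -> ['b', 'e', 'a']


Output: [2, 0, 1, 1, 0, 0, 2]


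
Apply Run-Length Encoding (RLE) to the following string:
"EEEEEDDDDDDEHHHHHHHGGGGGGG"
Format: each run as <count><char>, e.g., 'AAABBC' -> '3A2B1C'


Scanning runs left to right:
  i=0: run of 'E' x 5 -> '5E'
  i=5: run of 'D' x 6 -> '6D'
  i=11: run of 'E' x 1 -> '1E'
  i=12: run of 'H' x 7 -> '7H'
  i=19: run of 'G' x 7 -> '7G'

RLE = 5E6D1E7H7G


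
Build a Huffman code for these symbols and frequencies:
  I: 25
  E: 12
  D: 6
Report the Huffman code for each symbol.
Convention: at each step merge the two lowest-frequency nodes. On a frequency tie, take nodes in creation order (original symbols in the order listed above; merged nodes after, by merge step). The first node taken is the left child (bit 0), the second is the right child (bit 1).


Huffman tree construction:
Step 1: Merge D(6) + E(12) = 18
Step 2: Merge (D+E)(18) + I(25) = 43
Read each symbol's code off the tree from the root (left child = 0, right child = 1).

Codes:
  I: 1 (length 1)
  E: 01 (length 2)
  D: 00 (length 2)
Average code length: 61/43 = 1.4186 bits/symbol


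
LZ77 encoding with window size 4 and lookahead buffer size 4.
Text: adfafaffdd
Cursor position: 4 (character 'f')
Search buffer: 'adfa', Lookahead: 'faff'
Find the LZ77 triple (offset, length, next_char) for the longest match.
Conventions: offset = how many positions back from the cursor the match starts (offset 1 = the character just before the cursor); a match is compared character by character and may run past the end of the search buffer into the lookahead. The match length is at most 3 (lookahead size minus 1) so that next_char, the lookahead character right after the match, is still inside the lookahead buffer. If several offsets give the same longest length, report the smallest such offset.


Try each offset into the search buffer:
  offset=1 (pos 3, char 'a'): match length 0
  offset=2 (pos 2, char 'f'): match length 3
  offset=3 (pos 1, char 'd'): match length 0
  offset=4 (pos 0, char 'a'): match length 0
Longest match has length 3 at offset 2.
next_char = character at position 4 + 3 = 7 -> 'f'

Best match: offset=2, length=3 (matching 'faf' starting at position 2)
LZ77 triple: (2, 3, 'f')


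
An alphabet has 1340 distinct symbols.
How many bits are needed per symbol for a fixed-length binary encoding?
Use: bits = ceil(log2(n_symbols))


log2(1340) = 10.388
Bracket: 2^10 = 1024 < 1340 <= 2^11 = 2048
So ceil(log2(1340)) = 11

bits = ceil(log2(1340)) = ceil(10.388) = 11 bits


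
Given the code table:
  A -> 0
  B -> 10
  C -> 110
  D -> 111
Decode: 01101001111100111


Decoding:
0 -> A
110 -> C
10 -> B
0 -> A
111 -> D
110 -> C
0 -> A
111 -> D


Result: ACBADCAD


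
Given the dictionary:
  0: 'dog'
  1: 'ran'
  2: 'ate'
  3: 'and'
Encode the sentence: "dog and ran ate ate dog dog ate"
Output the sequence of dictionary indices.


Look up each word in the dictionary:
  'dog' -> 0
  'and' -> 3
  'ran' -> 1
  'ate' -> 2
  'ate' -> 2
  'dog' -> 0
  'dog' -> 0
  'ate' -> 2

Encoded: [0, 3, 1, 2, 2, 0, 0, 2]


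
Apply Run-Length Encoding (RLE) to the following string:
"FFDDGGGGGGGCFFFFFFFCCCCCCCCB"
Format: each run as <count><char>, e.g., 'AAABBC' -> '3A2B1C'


Scanning runs left to right:
  i=0: run of 'F' x 2 -> '2F'
  i=2: run of 'D' x 2 -> '2D'
  i=4: run of 'G' x 7 -> '7G'
  i=11: run of 'C' x 1 -> '1C'
  i=12: run of 'F' x 7 -> '7F'
  i=19: run of 'C' x 8 -> '8C'
  i=27: run of 'B' x 1 -> '1B'

RLE = 2F2D7G1C7F8C1B


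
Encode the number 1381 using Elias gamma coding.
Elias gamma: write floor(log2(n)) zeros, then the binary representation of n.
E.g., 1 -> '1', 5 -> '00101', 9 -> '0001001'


num_bits = floor(log2(1381)) + 1 = 11
leading_zeros = num_bits - 1 = 10
binary(1381) = 10101100101

Elias gamma(1381) = '0000000000' + '10101100101' = 000000000010101100101 (21 bits)


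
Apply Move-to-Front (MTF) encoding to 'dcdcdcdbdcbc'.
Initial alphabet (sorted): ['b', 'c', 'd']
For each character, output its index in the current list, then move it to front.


MTF encoding:
'd': index 2 in ['b', 'c', 'd'] -> ['d', 'b', 'c']
'c': index 2 in ['d', 'b', 'c'] -> ['c', 'd', 'b']
'd': index 1 in ['c', 'd', 'b'] -> ['d', 'c', 'b']
'c': index 1 in ['d', 'c', 'b'] -> ['c', 'd', 'b']
'd': index 1 in ['c', 'd', 'b'] -> ['d', 'c', 'b']
'c': index 1 in ['d', 'c', 'b'] -> ['c', 'd', 'b']
'd': index 1 in ['c', 'd', 'b'] -> ['d', 'c', 'b']
'b': index 2 in ['d', 'c', 'b'] -> ['b', 'd', 'c']
'd': index 1 in ['b', 'd', 'c'] -> ['d', 'b', 'c']
'c': index 2 in ['d', 'b', 'c'] -> ['c', 'd', 'b']
'b': index 2 in ['c', 'd', 'b'] -> ['b', 'c', 'd']
'c': index 1 in ['b', 'c', 'd'] -> ['c', 'b', 'd']


Output: [2, 2, 1, 1, 1, 1, 1, 2, 1, 2, 2, 1]


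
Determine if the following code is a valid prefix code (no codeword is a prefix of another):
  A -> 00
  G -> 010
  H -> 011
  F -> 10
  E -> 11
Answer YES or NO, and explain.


Checking each pair (does one codeword prefix another?):
  A='00' vs G='010': no prefix
  A='00' vs H='011': no prefix
  A='00' vs F='10': no prefix
  A='00' vs E='11': no prefix
  G='010' vs A='00': no prefix
  G='010' vs H='011': no prefix
  G='010' vs F='10': no prefix
  G='010' vs E='11': no prefix
  H='011' vs A='00': no prefix
  H='011' vs G='010': no prefix
  H='011' vs F='10': no prefix
  H='011' vs E='11': no prefix
  F='10' vs A='00': no prefix
  F='10' vs G='010': no prefix
  F='10' vs H='011': no prefix
  F='10' vs E='11': no prefix
  E='11' vs A='00': no prefix
  E='11' vs G='010': no prefix
  E='11' vs H='011': no prefix
  E='11' vs F='10': no prefix
No violation found over all pairs.

YES -- this is a valid prefix code. No codeword is a prefix of any other codeword.


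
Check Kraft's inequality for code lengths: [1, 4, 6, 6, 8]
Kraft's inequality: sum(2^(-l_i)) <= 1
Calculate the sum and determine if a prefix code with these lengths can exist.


Sum = 2^(-1) + 2^(-4) + 2^(-6) + 2^(-6) + 2^(-8)
    = 0.5 + 0.0625 + 0.015625 + 0.015625 + 0.00390625
    = 153/256 = 0.59765625
Since 0.59765625 <= 1, Kraft's inequality IS satisfied.
A prefix code with these lengths CAN exist.

Kraft sum = 0.59765625. Satisfied.


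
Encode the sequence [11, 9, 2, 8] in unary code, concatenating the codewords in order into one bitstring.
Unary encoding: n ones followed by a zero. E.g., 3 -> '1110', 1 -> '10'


Encode each number as n ones followed by a terminating 0:
  11 -> 111111111110 (12 bits)
  9 -> 1111111110 (10 bits)
  2 -> 110 (3 bits)
  8 -> 111111110 (9 bits)
Total length = 12 + 10 + 3 + 9 = 34 bits.

Unary([11, 9, 2, 8]) = 1111111111101111111110110111111110 (34 bits)


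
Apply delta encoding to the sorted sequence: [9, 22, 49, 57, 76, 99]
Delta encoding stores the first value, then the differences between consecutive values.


First value: 9
Deltas:
  22 - 9 = 13
  49 - 22 = 27
  57 - 49 = 8
  76 - 57 = 19
  99 - 76 = 23


Delta encoded: [9, 13, 27, 8, 19, 23]


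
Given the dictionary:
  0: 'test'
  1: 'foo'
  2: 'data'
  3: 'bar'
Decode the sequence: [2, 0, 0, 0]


Look up each index in the dictionary:
  2 -> 'data'
  0 -> 'test'
  0 -> 'test'
  0 -> 'test'

Decoded: "data test test test"


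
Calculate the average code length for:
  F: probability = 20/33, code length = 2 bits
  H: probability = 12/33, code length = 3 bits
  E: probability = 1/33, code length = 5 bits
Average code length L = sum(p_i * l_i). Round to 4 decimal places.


Weighted contributions p_i * l_i:
  F: (20/33) * 2 = 40/33
  H: (12/33) * 3 = 36/33
  E: (1/33) * 5 = 5/33
Sum = (40 + 36 + 5)/33 = 81/33

L = 81/33 = 2.4545 bits/symbol


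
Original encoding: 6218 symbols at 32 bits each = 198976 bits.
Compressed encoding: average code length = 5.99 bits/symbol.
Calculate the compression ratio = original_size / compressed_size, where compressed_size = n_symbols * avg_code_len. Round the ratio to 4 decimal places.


original_size = n_symbols * orig_bits = 6218 * 32 = 198976 bits
compressed_size = n_symbols * avg_code_len = 6218 * 5.99 = 37245.82 bits
ratio = original_size / compressed_size = 198976 / 37245.82 = 5.3422

Compression ratio = 5.3422


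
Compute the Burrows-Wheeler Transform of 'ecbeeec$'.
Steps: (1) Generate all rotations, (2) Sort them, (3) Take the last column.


Rotations (sorted):
  0: $ecbeeec -> last char: c
  1: beeec$ec -> last char: c
  2: c$ecbeee -> last char: e
  3: cbeeec$e -> last char: e
  4: ec$ecbee -> last char: e
  5: ecbeeec$ -> last char: $
  6: eec$ecbe -> last char: e
  7: eeec$ecb -> last char: b


BWT = cceee$eb


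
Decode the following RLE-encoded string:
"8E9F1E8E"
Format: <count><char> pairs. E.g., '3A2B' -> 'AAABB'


Expanding each <count><char> pair:
  8E -> 'EEEEEEEE'
  9F -> 'FFFFFFFFF'
  1E -> 'E'
  8E -> 'EEEEEEEE'

Decoded = EEEEEEEEFFFFFFFFFEEEEEEEEE


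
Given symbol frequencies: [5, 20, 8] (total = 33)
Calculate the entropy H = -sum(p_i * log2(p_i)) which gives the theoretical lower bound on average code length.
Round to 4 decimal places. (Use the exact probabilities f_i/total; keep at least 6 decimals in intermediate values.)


Per-symbol terms -p_i * log2(p_i) with p_i = f_i/33:
  p = 5/33 = 0.151515: log2(p) = -2.722466, -p*log2(p) = 0.412495
  p = 20/33 = 0.606061: log2(p) = -0.722466, -p*log2(p) = 0.437858
  p = 8/33 = 0.242424: log2(p) = -2.044394, -p*log2(p) = 0.495611
H = 0.412495 + 0.437858 + 0.495611 = 1.345964

H = 1.346 bits/symbol


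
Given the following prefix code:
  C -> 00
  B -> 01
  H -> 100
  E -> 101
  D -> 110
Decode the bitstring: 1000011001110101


Decoding step by step:
Bits 100 -> H
Bits 00 -> C
Bits 110 -> D
Bits 01 -> B
Bits 110 -> D
Bits 101 -> E


Decoded message: HCDBDE


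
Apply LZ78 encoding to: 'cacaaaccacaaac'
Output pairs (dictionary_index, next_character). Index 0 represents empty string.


LZ78 encoding steps:
Dictionary: {0: ''}
Step 1: w='' (idx 0), next='c' -> output (0, 'c'), add 'c' as idx 1
Step 2: w='' (idx 0), next='a' -> output (0, 'a'), add 'a' as idx 2
Step 3: w='c' (idx 1), next='a' -> output (1, 'a'), add 'ca' as idx 3
Step 4: w='a' (idx 2), next='a' -> output (2, 'a'), add 'aa' as idx 4
Step 5: w='c' (idx 1), next='c' -> output (1, 'c'), add 'cc' as idx 5
Step 6: w='a' (idx 2), next='c' -> output (2, 'c'), add 'ac' as idx 6
Step 7: w='aa' (idx 4), next='a' -> output (4, 'a'), add 'aaa' as idx 7
Step 8: w='c' (idx 1), end of input -> output (1, '')


Encoded: [(0, 'c'), (0, 'a'), (1, 'a'), (2, 'a'), (1, 'c'), (2, 'c'), (4, 'a'), (1, '')]


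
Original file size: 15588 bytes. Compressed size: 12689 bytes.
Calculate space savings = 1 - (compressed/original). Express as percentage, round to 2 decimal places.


ratio = compressed/original = 12689/15588 = 0.814024
savings = 1 - ratio = 1 - 0.814024 = 0.185976
as a percentage: 0.185976 * 100 = 18.6%

Space savings = 1 - 12689/15588 = 18.6%


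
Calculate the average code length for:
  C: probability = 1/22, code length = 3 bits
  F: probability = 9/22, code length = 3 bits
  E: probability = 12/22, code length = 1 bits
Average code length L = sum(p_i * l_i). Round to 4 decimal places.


Weighted contributions p_i * l_i:
  C: (1/22) * 3 = 3/22
  F: (9/22) * 3 = 27/22
  E: (12/22) * 1 = 12/22
Sum = (3 + 27 + 12)/22 = 42/22

L = 42/22 = 1.9091 bits/symbol


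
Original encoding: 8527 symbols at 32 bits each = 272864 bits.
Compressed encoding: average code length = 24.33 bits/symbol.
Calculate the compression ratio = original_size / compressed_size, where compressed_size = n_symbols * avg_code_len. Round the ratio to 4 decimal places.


original_size = n_symbols * orig_bits = 8527 * 32 = 272864 bits
compressed_size = n_symbols * avg_code_len = 8527 * 24.33 = 207461.91 bits
ratio = original_size / compressed_size = 272864 / 207461.91 = 1.3152

Compression ratio = 1.3152


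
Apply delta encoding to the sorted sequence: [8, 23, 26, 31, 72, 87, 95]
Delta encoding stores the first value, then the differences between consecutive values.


First value: 8
Deltas:
  23 - 8 = 15
  26 - 23 = 3
  31 - 26 = 5
  72 - 31 = 41
  87 - 72 = 15
  95 - 87 = 8


Delta encoded: [8, 15, 3, 5, 41, 15, 8]


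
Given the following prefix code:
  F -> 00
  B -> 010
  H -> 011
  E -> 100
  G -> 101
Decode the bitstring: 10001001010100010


Decoding step by step:
Bits 100 -> E
Bits 010 -> B
Bits 010 -> B
Bits 101 -> G
Bits 00 -> F
Bits 010 -> B


Decoded message: EBBGFB


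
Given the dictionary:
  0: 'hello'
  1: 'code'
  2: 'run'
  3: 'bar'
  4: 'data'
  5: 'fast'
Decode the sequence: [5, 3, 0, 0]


Look up each index in the dictionary:
  5 -> 'fast'
  3 -> 'bar'
  0 -> 'hello'
  0 -> 'hello'

Decoded: "fast bar hello hello"


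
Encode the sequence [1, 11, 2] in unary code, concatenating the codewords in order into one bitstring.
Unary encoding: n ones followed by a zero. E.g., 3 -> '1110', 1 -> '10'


Encode each number as n ones followed by a terminating 0:
  1 -> 10 (2 bits)
  11 -> 111111111110 (12 bits)
  2 -> 110 (3 bits)
Total length = 2 + 12 + 3 = 17 bits.

Unary([1, 11, 2]) = 10111111111110110 (17 bits)


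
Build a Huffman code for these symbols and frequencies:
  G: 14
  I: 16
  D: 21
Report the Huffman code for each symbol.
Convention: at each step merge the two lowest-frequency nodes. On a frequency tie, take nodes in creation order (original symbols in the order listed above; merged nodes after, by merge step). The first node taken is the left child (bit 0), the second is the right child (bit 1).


Huffman tree construction:
Step 1: Merge G(14) + I(16) = 30
Step 2: Merge D(21) + (G+I)(30) = 51
Read each symbol's code off the tree from the root (left child = 0, right child = 1).

Codes:
  G: 10 (length 2)
  I: 11 (length 2)
  D: 0 (length 1)
Average code length: 81/51 = 1.5882 bits/symbol


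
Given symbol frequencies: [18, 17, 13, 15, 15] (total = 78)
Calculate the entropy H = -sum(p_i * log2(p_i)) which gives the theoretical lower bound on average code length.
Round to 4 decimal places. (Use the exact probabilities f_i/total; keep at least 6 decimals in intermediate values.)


Per-symbol terms -p_i * log2(p_i) with p_i = f_i/78:
  p = 18/78 = 0.230769: log2(p) = -2.115477, -p*log2(p) = 0.488187
  p = 17/78 = 0.217949: log2(p) = -2.197939, -p*log2(p) = 0.479038
  p = 13/78 = 0.166667: log2(p) = -2.584963, -p*log2(p) = 0.430827
  p = 15/78 = 0.192308: log2(p) = -2.378512, -p*log2(p) = 0.457406
  p = 15/78 = 0.192308: log2(p) = -2.378512, -p*log2(p) = 0.457406
H = 0.488187 + 0.479038 + 0.430827 + 0.457406 + 0.457406 = 2.312864

H = 2.3129 bits/symbol


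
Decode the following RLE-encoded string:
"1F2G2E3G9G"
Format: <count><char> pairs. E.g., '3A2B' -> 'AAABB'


Expanding each <count><char> pair:
  1F -> 'F'
  2G -> 'GG'
  2E -> 'EE'
  3G -> 'GGG'
  9G -> 'GGGGGGGGG'

Decoded = FGGEEGGGGGGGGGGGG


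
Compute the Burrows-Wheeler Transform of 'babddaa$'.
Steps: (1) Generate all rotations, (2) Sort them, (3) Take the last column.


Rotations (sorted):
  0: $babddaa -> last char: a
  1: a$babdda -> last char: a
  2: aa$babdd -> last char: d
  3: abddaa$b -> last char: b
  4: babddaa$ -> last char: $
  5: bddaa$ba -> last char: a
  6: daa$babd -> last char: d
  7: ddaa$bab -> last char: b


BWT = aadb$adb


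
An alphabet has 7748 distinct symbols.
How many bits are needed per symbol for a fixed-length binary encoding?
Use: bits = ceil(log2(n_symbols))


log2(7748) = 12.9196
Bracket: 2^12 = 4096 < 7748 <= 2^13 = 8192
So ceil(log2(7748)) = 13

bits = ceil(log2(7748)) = ceil(12.9196) = 13 bits


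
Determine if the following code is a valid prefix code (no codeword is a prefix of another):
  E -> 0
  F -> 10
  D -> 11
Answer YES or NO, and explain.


Checking each pair (does one codeword prefix another?):
  E='0' vs F='10': no prefix
  E='0' vs D='11': no prefix
  F='10' vs E='0': no prefix
  F='10' vs D='11': no prefix
  D='11' vs E='0': no prefix
  D='11' vs F='10': no prefix
No violation found over all pairs.

YES -- this is a valid prefix code. No codeword is a prefix of any other codeword.


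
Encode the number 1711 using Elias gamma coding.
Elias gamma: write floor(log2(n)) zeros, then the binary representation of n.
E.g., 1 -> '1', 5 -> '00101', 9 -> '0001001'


num_bits = floor(log2(1711)) + 1 = 11
leading_zeros = num_bits - 1 = 10
binary(1711) = 11010101111

Elias gamma(1711) = '0000000000' + '11010101111' = 000000000011010101111 (21 bits)


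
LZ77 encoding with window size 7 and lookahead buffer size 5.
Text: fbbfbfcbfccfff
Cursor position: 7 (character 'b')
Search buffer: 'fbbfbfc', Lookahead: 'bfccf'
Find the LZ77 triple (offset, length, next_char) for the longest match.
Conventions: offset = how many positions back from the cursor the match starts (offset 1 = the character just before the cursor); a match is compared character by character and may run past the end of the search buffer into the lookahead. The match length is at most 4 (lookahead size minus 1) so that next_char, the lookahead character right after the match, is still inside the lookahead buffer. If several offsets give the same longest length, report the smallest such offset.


Try each offset into the search buffer:
  offset=1 (pos 6, char 'c'): match length 0
  offset=2 (pos 5, char 'f'): match length 0
  offset=3 (pos 4, char 'b'): match length 3
  offset=4 (pos 3, char 'f'): match length 0
  offset=5 (pos 2, char 'b'): match length 2
  offset=6 (pos 1, char 'b'): match length 1
  offset=7 (pos 0, char 'f'): match length 0
Longest match has length 3 at offset 3.
next_char = character at position 7 + 3 = 10 -> 'c'

Best match: offset=3, length=3 (matching 'bfc' starting at position 4)
LZ77 triple: (3, 3, 'c')


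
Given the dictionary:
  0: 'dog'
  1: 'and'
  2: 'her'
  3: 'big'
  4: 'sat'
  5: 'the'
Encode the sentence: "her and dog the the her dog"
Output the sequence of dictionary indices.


Look up each word in the dictionary:
  'her' -> 2
  'and' -> 1
  'dog' -> 0
  'the' -> 5
  'the' -> 5
  'her' -> 2
  'dog' -> 0

Encoded: [2, 1, 0, 5, 5, 2, 0]


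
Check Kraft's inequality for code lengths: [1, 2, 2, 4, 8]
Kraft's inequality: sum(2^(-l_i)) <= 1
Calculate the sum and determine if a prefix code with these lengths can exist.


Sum = 2^(-1) + 2^(-2) + 2^(-2) + 2^(-4) + 2^(-8)
    = 0.5 + 0.25 + 0.25 + 0.0625 + 0.00390625
    = 273/256 = 1.06640625
Since 1.06640625 > 1, Kraft's inequality is NOT satisfied.
A prefix code with these lengths CANNOT exist.

Kraft sum = 1.06640625. Not satisfied.


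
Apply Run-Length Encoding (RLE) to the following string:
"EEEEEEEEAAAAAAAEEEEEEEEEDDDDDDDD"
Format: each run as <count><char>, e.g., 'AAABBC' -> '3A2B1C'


Scanning runs left to right:
  i=0: run of 'E' x 8 -> '8E'
  i=8: run of 'A' x 7 -> '7A'
  i=15: run of 'E' x 9 -> '9E'
  i=24: run of 'D' x 8 -> '8D'

RLE = 8E7A9E8D


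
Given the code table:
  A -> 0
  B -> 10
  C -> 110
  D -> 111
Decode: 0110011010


Decoding:
0 -> A
110 -> C
0 -> A
110 -> C
10 -> B


Result: ACACB


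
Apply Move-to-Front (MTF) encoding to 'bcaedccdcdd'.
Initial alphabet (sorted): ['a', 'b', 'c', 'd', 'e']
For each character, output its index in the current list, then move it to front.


MTF encoding:
'b': index 1 in ['a', 'b', 'c', 'd', 'e'] -> ['b', 'a', 'c', 'd', 'e']
'c': index 2 in ['b', 'a', 'c', 'd', 'e'] -> ['c', 'b', 'a', 'd', 'e']
'a': index 2 in ['c', 'b', 'a', 'd', 'e'] -> ['a', 'c', 'b', 'd', 'e']
'e': index 4 in ['a', 'c', 'b', 'd', 'e'] -> ['e', 'a', 'c', 'b', 'd']
'd': index 4 in ['e', 'a', 'c', 'b', 'd'] -> ['d', 'e', 'a', 'c', 'b']
'c': index 3 in ['d', 'e', 'a', 'c', 'b'] -> ['c', 'd', 'e', 'a', 'b']
'c': index 0 in ['c', 'd', 'e', 'a', 'b'] -> ['c', 'd', 'e', 'a', 'b']
'd': index 1 in ['c', 'd', 'e', 'a', 'b'] -> ['d', 'c', 'e', 'a', 'b']
'c': index 1 in ['d', 'c', 'e', 'a', 'b'] -> ['c', 'd', 'e', 'a', 'b']
'd': index 1 in ['c', 'd', 'e', 'a', 'b'] -> ['d', 'c', 'e', 'a', 'b']
'd': index 0 in ['d', 'c', 'e', 'a', 'b'] -> ['d', 'c', 'e', 'a', 'b']


Output: [1, 2, 2, 4, 4, 3, 0, 1, 1, 1, 0]


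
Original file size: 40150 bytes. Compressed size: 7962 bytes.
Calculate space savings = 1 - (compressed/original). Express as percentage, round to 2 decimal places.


ratio = compressed/original = 7962/40150 = 0.198306
savings = 1 - ratio = 1 - 0.198306 = 0.801694
as a percentage: 0.801694 * 100 = 80.17%

Space savings = 1 - 7962/40150 = 80.17%


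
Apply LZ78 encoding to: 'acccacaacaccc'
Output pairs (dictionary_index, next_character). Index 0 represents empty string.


LZ78 encoding steps:
Dictionary: {0: ''}
Step 1: w='' (idx 0), next='a' -> output (0, 'a'), add 'a' as idx 1
Step 2: w='' (idx 0), next='c' -> output (0, 'c'), add 'c' as idx 2
Step 3: w='c' (idx 2), next='c' -> output (2, 'c'), add 'cc' as idx 3
Step 4: w='a' (idx 1), next='c' -> output (1, 'c'), add 'ac' as idx 4
Step 5: w='a' (idx 1), next='a' -> output (1, 'a'), add 'aa' as idx 5
Step 6: w='c' (idx 2), next='a' -> output (2, 'a'), add 'ca' as idx 6
Step 7: w='cc' (idx 3), next='c' -> output (3, 'c'), add 'ccc' as idx 7


Encoded: [(0, 'a'), (0, 'c'), (2, 'c'), (1, 'c'), (1, 'a'), (2, 'a'), (3, 'c')]


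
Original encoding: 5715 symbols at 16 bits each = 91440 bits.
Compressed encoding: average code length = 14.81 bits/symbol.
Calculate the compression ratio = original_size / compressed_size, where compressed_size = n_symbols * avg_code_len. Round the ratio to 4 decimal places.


original_size = n_symbols * orig_bits = 5715 * 16 = 91440 bits
compressed_size = n_symbols * avg_code_len = 5715 * 14.81 = 84639.15 bits
ratio = original_size / compressed_size = 91440 / 84639.15 = 1.0804

Compression ratio = 1.0804


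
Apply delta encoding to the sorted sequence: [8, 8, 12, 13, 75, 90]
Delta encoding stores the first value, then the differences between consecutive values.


First value: 8
Deltas:
  8 - 8 = 0
  12 - 8 = 4
  13 - 12 = 1
  75 - 13 = 62
  90 - 75 = 15


Delta encoded: [8, 0, 4, 1, 62, 15]


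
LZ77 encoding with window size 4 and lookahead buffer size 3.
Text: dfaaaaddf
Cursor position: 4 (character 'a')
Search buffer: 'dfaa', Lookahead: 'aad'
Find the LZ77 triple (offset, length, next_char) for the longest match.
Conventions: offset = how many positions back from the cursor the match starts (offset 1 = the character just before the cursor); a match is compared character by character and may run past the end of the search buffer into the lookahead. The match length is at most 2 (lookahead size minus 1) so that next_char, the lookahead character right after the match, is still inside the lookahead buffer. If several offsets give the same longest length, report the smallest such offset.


Try each offset into the search buffer:
  offset=1 (pos 3, char 'a'): match length 2
  offset=2 (pos 2, char 'a'): match length 2
  offset=3 (pos 1, char 'f'): match length 0
  offset=4 (pos 0, char 'd'): match length 0
Longest match has length 2, found at offsets 1, 2; take the smallest, offset 1.
next_char = character at position 4 + 2 = 6 -> 'd'

Best match: offset=1, length=2 (matching 'aa' starting at position 3)
LZ77 triple: (1, 2, 'd')


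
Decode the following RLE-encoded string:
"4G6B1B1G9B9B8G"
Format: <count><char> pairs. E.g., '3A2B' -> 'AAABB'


Expanding each <count><char> pair:
  4G -> 'GGGG'
  6B -> 'BBBBBB'
  1B -> 'B'
  1G -> 'G'
  9B -> 'BBBBBBBBB'
  9B -> 'BBBBBBBBB'
  8G -> 'GGGGGGGG'

Decoded = GGGGBBBBBBBGBBBBBBBBBBBBBBBBBBGGGGGGGG


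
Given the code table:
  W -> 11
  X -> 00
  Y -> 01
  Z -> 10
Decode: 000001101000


Decoding:
00 -> X
00 -> X
01 -> Y
10 -> Z
10 -> Z
00 -> X


Result: XXYZZX


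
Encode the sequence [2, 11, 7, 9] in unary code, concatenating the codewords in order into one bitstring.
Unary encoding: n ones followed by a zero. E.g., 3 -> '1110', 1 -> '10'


Encode each number as n ones followed by a terminating 0:
  2 -> 110 (3 bits)
  11 -> 111111111110 (12 bits)
  7 -> 11111110 (8 bits)
  9 -> 1111111110 (10 bits)
Total length = 3 + 12 + 8 + 10 = 33 bits.

Unary([2, 11, 7, 9]) = 110111111111110111111101111111110 (33 bits)


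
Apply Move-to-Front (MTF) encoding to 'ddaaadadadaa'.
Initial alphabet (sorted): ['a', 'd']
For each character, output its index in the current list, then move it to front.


MTF encoding:
'd': index 1 in ['a', 'd'] -> ['d', 'a']
'd': index 0 in ['d', 'a'] -> ['d', 'a']
'a': index 1 in ['d', 'a'] -> ['a', 'd']
'a': index 0 in ['a', 'd'] -> ['a', 'd']
'a': index 0 in ['a', 'd'] -> ['a', 'd']
'd': index 1 in ['a', 'd'] -> ['d', 'a']
'a': index 1 in ['d', 'a'] -> ['a', 'd']
'd': index 1 in ['a', 'd'] -> ['d', 'a']
'a': index 1 in ['d', 'a'] -> ['a', 'd']
'd': index 1 in ['a', 'd'] -> ['d', 'a']
'a': index 1 in ['d', 'a'] -> ['a', 'd']
'a': index 0 in ['a', 'd'] -> ['a', 'd']


Output: [1, 0, 1, 0, 0, 1, 1, 1, 1, 1, 1, 0]


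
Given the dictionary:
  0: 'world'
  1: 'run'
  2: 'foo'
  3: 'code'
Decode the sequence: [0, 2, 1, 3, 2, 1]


Look up each index in the dictionary:
  0 -> 'world'
  2 -> 'foo'
  1 -> 'run'
  3 -> 'code'
  2 -> 'foo'
  1 -> 'run'

Decoded: "world foo run code foo run"


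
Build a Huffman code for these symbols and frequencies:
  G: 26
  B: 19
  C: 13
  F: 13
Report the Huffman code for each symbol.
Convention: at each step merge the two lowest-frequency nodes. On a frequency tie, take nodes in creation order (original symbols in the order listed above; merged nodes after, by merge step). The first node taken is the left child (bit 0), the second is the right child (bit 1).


Huffman tree construction:
Step 1: Merge C(13) + F(13) = 26
Step 2: Merge B(19) + G(26) = 45
Step 3: Merge (C+F)(26) + (B+G)(45) = 71
Read each symbol's code off the tree from the root (left child = 0, right child = 1).

Codes:
  G: 11 (length 2)
  B: 10 (length 2)
  C: 00 (length 2)
  F: 01 (length 2)
Average code length: 142/71 = 2.0000 bits/symbol


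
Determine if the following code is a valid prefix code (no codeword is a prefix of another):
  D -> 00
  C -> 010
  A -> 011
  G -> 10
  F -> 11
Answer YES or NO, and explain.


Checking each pair (does one codeword prefix another?):
  D='00' vs C='010': no prefix
  D='00' vs A='011': no prefix
  D='00' vs G='10': no prefix
  D='00' vs F='11': no prefix
  C='010' vs D='00': no prefix
  C='010' vs A='011': no prefix
  C='010' vs G='10': no prefix
  C='010' vs F='11': no prefix
  A='011' vs D='00': no prefix
  A='011' vs C='010': no prefix
  A='011' vs G='10': no prefix
  A='011' vs F='11': no prefix
  G='10' vs D='00': no prefix
  G='10' vs C='010': no prefix
  G='10' vs A='011': no prefix
  G='10' vs F='11': no prefix
  F='11' vs D='00': no prefix
  F='11' vs C='010': no prefix
  F='11' vs A='011': no prefix
  F='11' vs G='10': no prefix
No violation found over all pairs.

YES -- this is a valid prefix code. No codeword is a prefix of any other codeword.


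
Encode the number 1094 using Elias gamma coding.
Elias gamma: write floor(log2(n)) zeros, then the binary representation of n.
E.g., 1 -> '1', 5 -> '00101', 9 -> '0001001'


num_bits = floor(log2(1094)) + 1 = 11
leading_zeros = num_bits - 1 = 10
binary(1094) = 10001000110

Elias gamma(1094) = '0000000000' + '10001000110' = 000000000010001000110 (21 bits)


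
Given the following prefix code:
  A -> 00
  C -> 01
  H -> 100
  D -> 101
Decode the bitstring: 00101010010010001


Decoding step by step:
Bits 00 -> A
Bits 101 -> D
Bits 01 -> C
Bits 00 -> A
Bits 100 -> H
Bits 100 -> H
Bits 01 -> C


Decoded message: ADCAHHC


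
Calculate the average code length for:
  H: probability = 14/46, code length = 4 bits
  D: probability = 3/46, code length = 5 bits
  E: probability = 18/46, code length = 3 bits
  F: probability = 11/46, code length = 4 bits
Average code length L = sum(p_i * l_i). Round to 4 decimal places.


Weighted contributions p_i * l_i:
  H: (14/46) * 4 = 56/46
  D: (3/46) * 5 = 15/46
  E: (18/46) * 3 = 54/46
  F: (11/46) * 4 = 44/46
Sum = (56 + 15 + 54 + 44)/46 = 169/46

L = 169/46 = 3.6739 bits/symbol


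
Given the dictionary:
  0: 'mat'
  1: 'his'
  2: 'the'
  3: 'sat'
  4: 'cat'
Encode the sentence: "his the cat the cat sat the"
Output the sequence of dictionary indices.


Look up each word in the dictionary:
  'his' -> 1
  'the' -> 2
  'cat' -> 4
  'the' -> 2
  'cat' -> 4
  'sat' -> 3
  'the' -> 2

Encoded: [1, 2, 4, 2, 4, 3, 2]


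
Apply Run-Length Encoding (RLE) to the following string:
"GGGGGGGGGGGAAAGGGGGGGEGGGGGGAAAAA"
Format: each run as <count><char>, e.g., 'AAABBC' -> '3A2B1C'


Scanning runs left to right:
  i=0: run of 'G' x 11 -> '11G'
  i=11: run of 'A' x 3 -> '3A'
  i=14: run of 'G' x 7 -> '7G'
  i=21: run of 'E' x 1 -> '1E'
  i=22: run of 'G' x 6 -> '6G'
  i=28: run of 'A' x 5 -> '5A'

RLE = 11G3A7G1E6G5A


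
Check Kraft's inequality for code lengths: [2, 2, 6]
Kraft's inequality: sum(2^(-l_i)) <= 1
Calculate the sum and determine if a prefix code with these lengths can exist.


Sum = 2^(-2) + 2^(-2) + 2^(-6)
    = 0.25 + 0.25 + 0.015625
    = 33/64 = 0.515625
Since 0.515625 <= 1, Kraft's inequality IS satisfied.
A prefix code with these lengths CAN exist.

Kraft sum = 0.515625. Satisfied.


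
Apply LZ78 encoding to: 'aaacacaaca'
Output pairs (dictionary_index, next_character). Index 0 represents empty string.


LZ78 encoding steps:
Dictionary: {0: ''}
Step 1: w='' (idx 0), next='a' -> output (0, 'a'), add 'a' as idx 1
Step 2: w='a' (idx 1), next='a' -> output (1, 'a'), add 'aa' as idx 2
Step 3: w='' (idx 0), next='c' -> output (0, 'c'), add 'c' as idx 3
Step 4: w='a' (idx 1), next='c' -> output (1, 'c'), add 'ac' as idx 4
Step 5: w='aa' (idx 2), next='c' -> output (2, 'c'), add 'aac' as idx 5
Step 6: w='a' (idx 1), end of input -> output (1, '')


Encoded: [(0, 'a'), (1, 'a'), (0, 'c'), (1, 'c'), (2, 'c'), (1, '')]


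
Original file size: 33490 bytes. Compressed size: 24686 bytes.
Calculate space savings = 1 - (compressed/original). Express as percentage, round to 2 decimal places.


ratio = compressed/original = 24686/33490 = 0.737116
savings = 1 - ratio = 1 - 0.737116 = 0.262884
as a percentage: 0.262884 * 100 = 26.29%

Space savings = 1 - 24686/33490 = 26.29%


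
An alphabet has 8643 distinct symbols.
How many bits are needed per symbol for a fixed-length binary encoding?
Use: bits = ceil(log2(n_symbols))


log2(8643) = 13.0773
Bracket: 2^13 = 8192 < 8643 <= 2^14 = 16384
So ceil(log2(8643)) = 14

bits = ceil(log2(8643)) = ceil(13.0773) = 14 bits


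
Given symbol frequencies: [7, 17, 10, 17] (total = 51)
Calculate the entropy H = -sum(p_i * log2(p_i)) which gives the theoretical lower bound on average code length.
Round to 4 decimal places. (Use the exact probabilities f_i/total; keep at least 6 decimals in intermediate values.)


Per-symbol terms -p_i * log2(p_i) with p_i = f_i/51:
  p = 7/51 = 0.137255: log2(p) = -2.865070, -p*log2(p) = 0.393245
  p = 17/51 = 0.333333: log2(p) = -1.584963, -p*log2(p) = 0.528321
  p = 10/51 = 0.196078: log2(p) = -2.350497, -p*log2(p) = 0.460882
  p = 17/51 = 0.333333: log2(p) = -1.584963, -p*log2(p) = 0.528321
H = 0.393245 + 0.528321 + 0.460882 + 0.528321 = 1.910769

H = 1.9108 bits/symbol


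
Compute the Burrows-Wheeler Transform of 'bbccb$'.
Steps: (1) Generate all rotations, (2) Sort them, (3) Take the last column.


Rotations (sorted):
  0: $bbccb -> last char: b
  1: b$bbcc -> last char: c
  2: bbccb$ -> last char: $
  3: bccb$b -> last char: b
  4: cb$bbc -> last char: c
  5: ccb$bb -> last char: b


BWT = bc$bcb


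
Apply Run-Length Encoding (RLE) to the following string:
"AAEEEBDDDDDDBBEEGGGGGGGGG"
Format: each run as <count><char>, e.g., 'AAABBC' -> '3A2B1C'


Scanning runs left to right:
  i=0: run of 'A' x 2 -> '2A'
  i=2: run of 'E' x 3 -> '3E'
  i=5: run of 'B' x 1 -> '1B'
  i=6: run of 'D' x 6 -> '6D'
  i=12: run of 'B' x 2 -> '2B'
  i=14: run of 'E' x 2 -> '2E'
  i=16: run of 'G' x 9 -> '9G'

RLE = 2A3E1B6D2B2E9G


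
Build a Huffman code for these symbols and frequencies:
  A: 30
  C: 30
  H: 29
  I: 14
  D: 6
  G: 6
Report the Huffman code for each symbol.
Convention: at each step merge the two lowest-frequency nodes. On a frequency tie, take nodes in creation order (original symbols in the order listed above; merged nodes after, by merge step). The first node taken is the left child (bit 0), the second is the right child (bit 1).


Huffman tree construction:
Step 1: Merge D(6) + G(6) = 12
Step 2: Merge (D+G)(12) + I(14) = 26
Step 3: Merge ((D+G)+I)(26) + H(29) = 55
Step 4: Merge A(30) + C(30) = 60
Step 5: Merge (((D+G)+I)+H)(55) + (A+C)(60) = 115
Read each symbol's code off the tree from the root (left child = 0, right child = 1).

Codes:
  A: 10 (length 2)
  C: 11 (length 2)
  H: 01 (length 2)
  I: 001 (length 3)
  D: 0000 (length 4)
  G: 0001 (length 4)
Average code length: 268/115 = 2.3304 bits/symbol


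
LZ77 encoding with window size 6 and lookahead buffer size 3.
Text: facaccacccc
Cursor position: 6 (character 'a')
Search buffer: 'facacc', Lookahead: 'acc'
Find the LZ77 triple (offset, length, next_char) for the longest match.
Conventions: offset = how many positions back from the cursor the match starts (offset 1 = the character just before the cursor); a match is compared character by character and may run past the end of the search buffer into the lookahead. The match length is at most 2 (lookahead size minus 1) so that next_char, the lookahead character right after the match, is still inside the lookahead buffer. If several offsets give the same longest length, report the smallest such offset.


Try each offset into the search buffer:
  offset=1 (pos 5, char 'c'): match length 0
  offset=2 (pos 4, char 'c'): match length 0
  offset=3 (pos 3, char 'a'): match length 2
  offset=4 (pos 2, char 'c'): match length 0
  offset=5 (pos 1, char 'a'): match length 2
  offset=6 (pos 0, char 'f'): match length 0
Longest match has length 2, found at offsets 3, 5; take the smallest, offset 3.
next_char = character at position 6 + 2 = 8 -> 'c'

Best match: offset=3, length=2 (matching 'ac' starting at position 3)
LZ77 triple: (3, 2, 'c')


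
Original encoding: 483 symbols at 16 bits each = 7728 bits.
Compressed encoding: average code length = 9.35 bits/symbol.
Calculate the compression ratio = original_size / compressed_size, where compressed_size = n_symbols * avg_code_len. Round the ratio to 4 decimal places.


original_size = n_symbols * orig_bits = 483 * 16 = 7728 bits
compressed_size = n_symbols * avg_code_len = 483 * 9.35 = 4516.05 bits
ratio = original_size / compressed_size = 7728 / 4516.05 = 1.7112

Compression ratio = 1.7112


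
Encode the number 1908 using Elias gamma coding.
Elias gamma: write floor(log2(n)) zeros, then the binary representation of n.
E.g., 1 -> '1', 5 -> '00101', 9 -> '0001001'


num_bits = floor(log2(1908)) + 1 = 11
leading_zeros = num_bits - 1 = 10
binary(1908) = 11101110100

Elias gamma(1908) = '0000000000' + '11101110100' = 000000000011101110100 (21 bits)


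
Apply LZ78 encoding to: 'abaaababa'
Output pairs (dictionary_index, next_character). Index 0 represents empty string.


LZ78 encoding steps:
Dictionary: {0: ''}
Step 1: w='' (idx 0), next='a' -> output (0, 'a'), add 'a' as idx 1
Step 2: w='' (idx 0), next='b' -> output (0, 'b'), add 'b' as idx 2
Step 3: w='a' (idx 1), next='a' -> output (1, 'a'), add 'aa' as idx 3
Step 4: w='a' (idx 1), next='b' -> output (1, 'b'), add 'ab' as idx 4
Step 5: w='ab' (idx 4), next='a' -> output (4, 'a'), add 'aba' as idx 5


Encoded: [(0, 'a'), (0, 'b'), (1, 'a'), (1, 'b'), (4, 'a')]


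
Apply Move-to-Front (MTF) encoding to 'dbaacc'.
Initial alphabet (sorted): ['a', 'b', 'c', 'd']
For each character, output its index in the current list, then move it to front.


MTF encoding:
'd': index 3 in ['a', 'b', 'c', 'd'] -> ['d', 'a', 'b', 'c']
'b': index 2 in ['d', 'a', 'b', 'c'] -> ['b', 'd', 'a', 'c']
'a': index 2 in ['b', 'd', 'a', 'c'] -> ['a', 'b', 'd', 'c']
'a': index 0 in ['a', 'b', 'd', 'c'] -> ['a', 'b', 'd', 'c']
'c': index 3 in ['a', 'b', 'd', 'c'] -> ['c', 'a', 'b', 'd']
'c': index 0 in ['c', 'a', 'b', 'd'] -> ['c', 'a', 'b', 'd']


Output: [3, 2, 2, 0, 3, 0]


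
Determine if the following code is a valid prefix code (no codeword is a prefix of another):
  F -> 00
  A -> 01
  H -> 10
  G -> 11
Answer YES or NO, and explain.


Checking each pair (does one codeword prefix another?):
  F='00' vs A='01': no prefix
  F='00' vs H='10': no prefix
  F='00' vs G='11': no prefix
  A='01' vs F='00': no prefix
  A='01' vs H='10': no prefix
  A='01' vs G='11': no prefix
  H='10' vs F='00': no prefix
  H='10' vs A='01': no prefix
  H='10' vs G='11': no prefix
  G='11' vs F='00': no prefix
  G='11' vs A='01': no prefix
  G='11' vs H='10': no prefix
No violation found over all pairs.

YES -- this is a valid prefix code. No codeword is a prefix of any other codeword.


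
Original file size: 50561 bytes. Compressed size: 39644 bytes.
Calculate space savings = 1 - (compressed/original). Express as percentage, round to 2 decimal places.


ratio = compressed/original = 39644/50561 = 0.784083
savings = 1 - ratio = 1 - 0.784083 = 0.215917
as a percentage: 0.215917 * 100 = 21.59%

Space savings = 1 - 39644/50561 = 21.59%


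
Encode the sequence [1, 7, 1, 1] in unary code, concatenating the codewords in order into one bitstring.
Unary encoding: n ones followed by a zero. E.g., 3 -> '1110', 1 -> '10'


Encode each number as n ones followed by a terminating 0:
  1 -> 10 (2 bits)
  7 -> 11111110 (8 bits)
  1 -> 10 (2 bits)
  1 -> 10 (2 bits)
Total length = 2 + 8 + 2 + 2 = 14 bits.

Unary([1, 7, 1, 1]) = 10111111101010 (14 bits)


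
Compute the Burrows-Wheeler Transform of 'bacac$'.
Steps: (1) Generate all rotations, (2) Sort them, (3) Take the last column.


Rotations (sorted):
  0: $bacac -> last char: c
  1: ac$bac -> last char: c
  2: acac$b -> last char: b
  3: bacac$ -> last char: $
  4: c$baca -> last char: a
  5: cac$ba -> last char: a


BWT = ccb$aa


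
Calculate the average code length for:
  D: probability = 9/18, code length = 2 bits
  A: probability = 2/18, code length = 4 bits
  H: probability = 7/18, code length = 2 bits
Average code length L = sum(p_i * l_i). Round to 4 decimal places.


Weighted contributions p_i * l_i:
  D: (9/18) * 2 = 18/18
  A: (2/18) * 4 = 8/18
  H: (7/18) * 2 = 14/18
Sum = (18 + 8 + 14)/18 = 40/18

L = 40/18 = 2.2222 bits/symbol


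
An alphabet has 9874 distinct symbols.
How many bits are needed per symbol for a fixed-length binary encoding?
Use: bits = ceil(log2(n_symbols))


log2(9874) = 13.2694
Bracket: 2^13 = 8192 < 9874 <= 2^14 = 16384
So ceil(log2(9874)) = 14

bits = ceil(log2(9874)) = ceil(13.2694) = 14 bits
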